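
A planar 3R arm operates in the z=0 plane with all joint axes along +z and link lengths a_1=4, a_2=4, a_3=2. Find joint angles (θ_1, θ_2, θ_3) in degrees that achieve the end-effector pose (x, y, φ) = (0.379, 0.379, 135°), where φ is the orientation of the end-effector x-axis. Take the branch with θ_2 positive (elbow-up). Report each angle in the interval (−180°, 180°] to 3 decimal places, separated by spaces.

wrist centre = target − a_3·(cos φ, sin φ) = (1.7932, -1.0352)
cos θ_2 = (4.2873−4²−4²)/(2·4·4) = -0.8660; θ_2 = 149.9997° (elbow-up)
β = atan2(-1.0352,1.7932) = -29.9976°; ψ = atan2(2.0000,0.5359) = 74.9998°
θ_1 = β − ψ = -104.9975°
θ_3 = φ − θ_1 − θ_2 = 89.9978° (wrapped to (-180°,180°])

-104.997 150.000 89.998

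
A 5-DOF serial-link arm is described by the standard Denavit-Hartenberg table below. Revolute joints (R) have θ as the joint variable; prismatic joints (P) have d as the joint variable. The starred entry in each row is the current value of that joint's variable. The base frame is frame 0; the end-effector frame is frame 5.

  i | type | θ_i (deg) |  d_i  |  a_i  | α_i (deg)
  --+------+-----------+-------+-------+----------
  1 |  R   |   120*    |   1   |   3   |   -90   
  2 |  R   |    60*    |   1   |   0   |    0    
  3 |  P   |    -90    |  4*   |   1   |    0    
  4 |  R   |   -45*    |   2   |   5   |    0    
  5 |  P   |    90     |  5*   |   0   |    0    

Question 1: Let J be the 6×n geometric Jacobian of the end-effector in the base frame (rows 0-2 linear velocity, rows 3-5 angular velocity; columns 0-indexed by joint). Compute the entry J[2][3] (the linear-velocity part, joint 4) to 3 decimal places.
-1.294

axis z_3 = (-0.8660,-0.5000,0.0000); lever o_n−o_3 = (-6.7092,-2.3793,4.8296)
cross product → J_v[:, 3] = (-2.4148,4.1826,-1.2941)
J_ω[:, 3] = z_3
entry J[2][3] = -1.2941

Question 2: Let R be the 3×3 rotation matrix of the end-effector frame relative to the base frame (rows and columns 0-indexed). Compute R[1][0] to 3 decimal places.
End-effector x-axis (col 0 of R) = (-0.4830,0.8365,-0.2588)
R[1][0] = 0.8365

0.837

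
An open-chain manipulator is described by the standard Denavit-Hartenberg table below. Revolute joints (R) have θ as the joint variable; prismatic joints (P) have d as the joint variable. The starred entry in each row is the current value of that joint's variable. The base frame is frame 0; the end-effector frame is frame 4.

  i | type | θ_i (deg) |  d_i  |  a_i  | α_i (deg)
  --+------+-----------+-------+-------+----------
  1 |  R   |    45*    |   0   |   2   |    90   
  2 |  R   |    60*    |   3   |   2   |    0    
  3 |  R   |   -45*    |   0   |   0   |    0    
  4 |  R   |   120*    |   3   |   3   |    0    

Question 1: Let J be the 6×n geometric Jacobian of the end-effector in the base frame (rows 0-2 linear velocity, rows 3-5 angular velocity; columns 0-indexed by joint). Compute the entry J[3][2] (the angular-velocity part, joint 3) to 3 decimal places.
axis z_2 = (0.7071,-0.7071,0.0000); lever o_n−o_2 = (0.6213,-3.6213,2.1213)
cross product → J_v[:, 2] = (-1.5000,-1.5000,-2.1213)
J_ω[:, 2] = z_2
entry J[3][2] = 0.7071

0.707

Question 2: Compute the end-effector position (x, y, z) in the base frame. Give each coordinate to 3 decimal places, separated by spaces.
4.864 -3.621 3.853

after link 1: o_1 = (1.4142, 1.4142, 0.0000)
after link 2: o_2 = (4.2426, -0.0000, 1.7321)
after link 3: o_3 = (4.2426, -0.0000, 1.7321)
after link 4: o_4 = (4.8640, -3.6213, 3.8534)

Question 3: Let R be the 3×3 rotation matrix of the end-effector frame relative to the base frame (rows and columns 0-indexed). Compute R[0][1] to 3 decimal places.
-0.500

End-effector y-axis (col 1 of R) = (-0.5000,-0.5000,-0.7071)
R[0][1] = -0.5000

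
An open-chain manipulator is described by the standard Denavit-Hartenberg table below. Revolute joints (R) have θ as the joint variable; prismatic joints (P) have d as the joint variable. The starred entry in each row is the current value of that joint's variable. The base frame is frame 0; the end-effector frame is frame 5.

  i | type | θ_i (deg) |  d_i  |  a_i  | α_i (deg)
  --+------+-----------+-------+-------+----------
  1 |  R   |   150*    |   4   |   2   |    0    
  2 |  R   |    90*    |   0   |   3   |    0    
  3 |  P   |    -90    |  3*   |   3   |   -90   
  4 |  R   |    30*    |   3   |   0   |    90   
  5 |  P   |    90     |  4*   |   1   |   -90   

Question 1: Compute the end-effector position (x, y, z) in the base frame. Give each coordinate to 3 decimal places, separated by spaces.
after link 1: o_1 = (-1.7321, 1.0000, 4.0000)
after link 2: o_2 = (-3.2321, -1.5981, 4.0000)
after link 3: o_3 = (-5.8301, -0.0981, 7.0000)
after link 4: o_4 = (-7.3301, -2.6962, 7.0000)
after link 5: o_5 = (-9.5622, -2.5622, 10.4641)

-9.562 -2.562 10.464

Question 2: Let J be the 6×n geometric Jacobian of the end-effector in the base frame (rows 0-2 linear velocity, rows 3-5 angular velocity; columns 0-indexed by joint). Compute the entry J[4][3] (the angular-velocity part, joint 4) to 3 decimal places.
axis z_3 = (-0.5000,-0.8660,0.0000); lever o_n−o_3 = (-3.7321,-2.4641,3.4641)
cross product → J_v[:, 3] = (-3.0000,1.7321,-2.0000)
J_ω[:, 3] = z_3
entry J[4][3] = -0.8660

-0.866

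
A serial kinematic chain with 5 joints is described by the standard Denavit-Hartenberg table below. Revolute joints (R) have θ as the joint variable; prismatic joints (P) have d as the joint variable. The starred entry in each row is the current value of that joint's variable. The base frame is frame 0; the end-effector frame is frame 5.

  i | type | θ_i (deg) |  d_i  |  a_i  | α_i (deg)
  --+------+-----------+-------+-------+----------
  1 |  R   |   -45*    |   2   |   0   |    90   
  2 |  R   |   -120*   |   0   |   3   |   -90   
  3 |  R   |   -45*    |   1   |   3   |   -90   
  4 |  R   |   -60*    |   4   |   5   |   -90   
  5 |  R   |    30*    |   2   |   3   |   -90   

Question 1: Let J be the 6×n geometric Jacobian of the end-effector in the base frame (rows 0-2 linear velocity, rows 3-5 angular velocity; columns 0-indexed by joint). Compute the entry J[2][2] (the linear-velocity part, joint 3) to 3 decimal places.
-3.693

axis z_2 = (0.6124,-0.6124,-0.5000); lever o_n−o_2 = (-1.7438,-4.2873,-10.0452)
cross product → J_v[:, 2] = (4.0078,7.0233,-3.6933)
J_ω[:, 2] = z_2
entry J[2][2] = -3.6933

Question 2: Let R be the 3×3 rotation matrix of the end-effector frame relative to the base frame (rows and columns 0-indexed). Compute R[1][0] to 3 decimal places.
-0.943

End-effector x-axis (col 0 of R) = (0.0095,-0.9425,-0.3340)
R[1][0] = -0.9425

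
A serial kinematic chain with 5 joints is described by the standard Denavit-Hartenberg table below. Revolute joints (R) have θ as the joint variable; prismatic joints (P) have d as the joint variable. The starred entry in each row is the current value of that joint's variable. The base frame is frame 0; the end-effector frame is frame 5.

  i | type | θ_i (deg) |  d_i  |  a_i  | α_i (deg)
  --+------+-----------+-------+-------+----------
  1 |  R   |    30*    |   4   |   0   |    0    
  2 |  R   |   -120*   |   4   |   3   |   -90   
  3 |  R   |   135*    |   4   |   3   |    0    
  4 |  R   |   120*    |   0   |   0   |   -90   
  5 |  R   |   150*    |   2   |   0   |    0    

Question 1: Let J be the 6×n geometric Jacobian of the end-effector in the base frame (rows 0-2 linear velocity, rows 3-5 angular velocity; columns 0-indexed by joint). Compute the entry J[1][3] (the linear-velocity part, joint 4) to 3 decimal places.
axis z_3 = (1.0000,0.0000,0.0000); lever o_n−o_3 = (0.0000,-1.9319,0.5176)
cross product → J_v[:, 3] = (0.0000,-0.5176,-1.9319)
J_ω[:, 3] = z_3
entry J[1][3] = -0.5176

-0.518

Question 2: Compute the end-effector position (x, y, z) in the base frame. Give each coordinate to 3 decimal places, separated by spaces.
after link 1: o_1 = (0.0000, 0.0000, 4.0000)
after link 2: o_2 = (0.0000, -3.0000, 8.0000)
after link 3: o_3 = (4.0000, -0.8787, 5.8787)
after link 4: o_4 = (4.0000, -0.8787, 5.8787)
after link 5: o_5 = (4.0000, -2.8105, 6.3963)

4.000 -2.811 6.396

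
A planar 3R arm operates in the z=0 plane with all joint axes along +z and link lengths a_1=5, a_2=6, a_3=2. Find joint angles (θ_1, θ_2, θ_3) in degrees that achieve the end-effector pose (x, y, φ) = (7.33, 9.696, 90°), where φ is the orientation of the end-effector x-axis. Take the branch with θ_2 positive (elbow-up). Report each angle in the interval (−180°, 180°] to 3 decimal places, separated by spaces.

wrist centre = target − a_3·(cos φ, sin φ) = (7.3300, 7.6960)
cos θ_2 = (112.9573−5²−6²)/(2·5·6) = 0.8660; θ_2 = 30.0080° (elbow-up)
β = atan2(7.6960,7.3300) = 46.3953°; ψ = atan2(3.0007,10.1957) = 16.3998°
θ_1 = β − ψ = 29.9955°
θ_3 = φ − θ_1 − θ_2 = 29.9964° (wrapped to (-180°,180°])

29.996 30.008 29.996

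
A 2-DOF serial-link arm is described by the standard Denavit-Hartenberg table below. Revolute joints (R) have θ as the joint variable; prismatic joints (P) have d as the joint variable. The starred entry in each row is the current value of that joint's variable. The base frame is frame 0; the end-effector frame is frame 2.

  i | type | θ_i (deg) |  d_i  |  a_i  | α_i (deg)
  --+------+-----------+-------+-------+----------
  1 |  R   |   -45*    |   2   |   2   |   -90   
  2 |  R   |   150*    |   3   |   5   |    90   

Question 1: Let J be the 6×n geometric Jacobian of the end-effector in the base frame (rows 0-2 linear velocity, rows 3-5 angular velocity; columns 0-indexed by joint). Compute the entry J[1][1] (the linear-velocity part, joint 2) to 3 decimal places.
1.768

axis z_1 = (0.7071,0.7071,0.0000); lever o_n−o_1 = (-0.9405,5.1832,-2.5000)
cross product → J_v[:, 1] = (-1.7678,1.7678,4.3301)
J_ω[:, 1] = z_1
entry J[1][1] = 1.7678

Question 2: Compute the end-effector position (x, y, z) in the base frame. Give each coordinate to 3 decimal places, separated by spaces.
after link 1: o_1 = (1.4142, -1.4142, 2.0000)
after link 2: o_2 = (0.4737, 3.7690, -0.5000)

0.474 3.769 -0.500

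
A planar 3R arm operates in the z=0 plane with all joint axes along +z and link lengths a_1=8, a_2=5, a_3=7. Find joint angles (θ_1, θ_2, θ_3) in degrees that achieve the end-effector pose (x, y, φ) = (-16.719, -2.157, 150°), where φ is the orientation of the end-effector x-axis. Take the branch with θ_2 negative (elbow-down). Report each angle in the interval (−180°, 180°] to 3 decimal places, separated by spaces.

-135.000 -44.999 -30.001

wrist centre = target − a_3·(cos φ, sin φ) = (-10.6568, -5.6570)
cos θ_2 = (145.5695−8²−5²)/(2·8·5) = 0.7071; θ_2 = -44.9990° (elbow-down)
β = atan2(-5.6570,-10.6568) = -152.0391°; ψ = atan2(-3.5355,11.5356) = -17.0395°
θ_1 = β − ψ = -134.9997°
θ_3 = φ − θ_1 − θ_2 = -30.0013° (wrapped to (-180°,180°])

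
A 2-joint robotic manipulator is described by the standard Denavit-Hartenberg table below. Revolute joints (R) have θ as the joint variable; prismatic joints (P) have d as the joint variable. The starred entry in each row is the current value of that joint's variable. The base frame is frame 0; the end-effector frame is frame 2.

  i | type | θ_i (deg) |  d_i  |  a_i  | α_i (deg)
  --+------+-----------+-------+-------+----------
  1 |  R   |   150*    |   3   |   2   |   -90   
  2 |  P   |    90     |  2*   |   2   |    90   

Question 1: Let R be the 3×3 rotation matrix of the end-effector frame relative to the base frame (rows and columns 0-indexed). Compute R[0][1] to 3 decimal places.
-0.500

End-effector y-axis (col 1 of R) = (-0.5000,-0.8660,0.0000)
R[0][1] = -0.5000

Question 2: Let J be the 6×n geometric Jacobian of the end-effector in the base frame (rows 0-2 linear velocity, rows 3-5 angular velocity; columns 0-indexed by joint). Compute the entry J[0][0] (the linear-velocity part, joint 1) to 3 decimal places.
axis z_0 = ẑ; lever o_n−o_0 = (-2.7321,-0.7321,1.0000)
cross product → J_v[:, 0] = (0.7321,-2.7321,0.0000)
J_ω[:, 0] = z_0
entry J[0][0] = 0.7321

0.732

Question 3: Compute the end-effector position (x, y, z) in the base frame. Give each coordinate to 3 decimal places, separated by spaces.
after link 1: o_1 = (-1.7321, 1.0000, 3.0000)
after link 2: o_2 = (-2.7321, -0.7321, 1.0000)

-2.732 -0.732 1.000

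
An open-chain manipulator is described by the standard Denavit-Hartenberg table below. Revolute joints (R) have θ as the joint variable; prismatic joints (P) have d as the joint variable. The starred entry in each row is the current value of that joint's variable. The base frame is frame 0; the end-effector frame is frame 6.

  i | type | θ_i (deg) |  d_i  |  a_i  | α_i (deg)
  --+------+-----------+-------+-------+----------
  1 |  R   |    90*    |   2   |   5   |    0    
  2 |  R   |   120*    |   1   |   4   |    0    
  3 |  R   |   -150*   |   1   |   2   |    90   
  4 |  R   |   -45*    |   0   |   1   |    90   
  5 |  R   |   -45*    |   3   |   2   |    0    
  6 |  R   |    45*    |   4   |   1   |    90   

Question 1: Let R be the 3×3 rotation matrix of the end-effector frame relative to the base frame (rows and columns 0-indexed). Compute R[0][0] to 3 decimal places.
0.354

End-effector x-axis (col 0 of R) = (0.3536,0.6124,-0.7071)
R[0][0] = 0.3536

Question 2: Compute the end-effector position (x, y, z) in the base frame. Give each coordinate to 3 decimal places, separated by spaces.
after link 1: o_1 = (0.0000, 5.0000, 2.0000)
after link 2: o_2 = (-3.4641, 3.0000, 3.0000)
after link 3: o_3 = (-2.4641, 4.7321, 4.0000)
after link 4: o_4 = (-2.1105, 5.3444, 3.2929)
after link 5: o_5 = (-3.8960, 5.0804, 0.1716)
after link 6: o_6 = (-4.9566, 3.2433, -3.3640)

-4.957 3.243 -3.364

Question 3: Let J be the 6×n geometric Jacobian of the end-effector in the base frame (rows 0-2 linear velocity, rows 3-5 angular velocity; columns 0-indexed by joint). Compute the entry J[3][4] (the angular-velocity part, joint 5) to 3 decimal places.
axis z_4 = (-0.3536,-0.6124,-0.7071); lever o_n−o_4 = (-2.8461,-2.1011,-6.6569)
cross product → J_v[:, 4] = (2.5908,-0.3411,-1.0000)
J_ω[:, 4] = z_4
entry J[3][4] = -0.3536

-0.354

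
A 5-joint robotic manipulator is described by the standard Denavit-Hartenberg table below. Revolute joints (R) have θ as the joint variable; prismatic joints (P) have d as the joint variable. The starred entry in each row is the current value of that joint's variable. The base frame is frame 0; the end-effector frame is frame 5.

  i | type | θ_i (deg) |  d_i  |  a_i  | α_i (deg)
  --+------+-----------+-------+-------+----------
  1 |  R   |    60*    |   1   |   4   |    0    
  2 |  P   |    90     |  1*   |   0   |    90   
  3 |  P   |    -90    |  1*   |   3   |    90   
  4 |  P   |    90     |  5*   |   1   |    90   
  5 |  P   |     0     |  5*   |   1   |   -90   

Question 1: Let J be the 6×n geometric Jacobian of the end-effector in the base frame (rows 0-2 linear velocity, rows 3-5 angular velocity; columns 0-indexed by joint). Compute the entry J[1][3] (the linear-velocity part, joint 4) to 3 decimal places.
-0.500

prismatic axis z_3 = (0.8660,-0.5000,-0.0000)
J_v[:, 3] = z_3; J_ω[:, 3] = (0,0,0)
entry J[1][3] = -0.5000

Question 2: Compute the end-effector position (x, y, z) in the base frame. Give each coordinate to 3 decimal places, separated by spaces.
7.830 3.562 -6.000

after link 1: o_1 = (2.0000, 3.4641, 1.0000)
after link 2: o_2 = (2.0000, 3.4641, 2.0000)
after link 3: o_3 = (2.5000, 4.3301, -1.0000)
after link 4: o_4 = (7.3301, 2.6962, -1.0000)
after link 5: o_5 = (7.8301, 3.5622, -6.0000)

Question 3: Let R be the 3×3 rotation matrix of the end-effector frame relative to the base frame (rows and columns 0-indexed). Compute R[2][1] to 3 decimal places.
End-effector y-axis (col 1 of R) = (0.0000,-0.0000,1.0000)
R[2][1] = 1.0000

1.000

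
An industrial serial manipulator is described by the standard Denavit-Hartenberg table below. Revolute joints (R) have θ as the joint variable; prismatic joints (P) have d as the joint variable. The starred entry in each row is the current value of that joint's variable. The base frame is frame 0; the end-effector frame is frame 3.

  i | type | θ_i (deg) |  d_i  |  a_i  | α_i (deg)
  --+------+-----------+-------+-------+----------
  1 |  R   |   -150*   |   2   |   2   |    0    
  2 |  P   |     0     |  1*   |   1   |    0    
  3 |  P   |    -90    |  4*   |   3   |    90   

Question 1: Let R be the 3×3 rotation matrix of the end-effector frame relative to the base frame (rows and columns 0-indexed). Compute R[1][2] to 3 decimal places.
0.500

End-effector z-axis (col 2 of R) = (0.8660,0.5000,0.0000)
R[1][2] = 0.5000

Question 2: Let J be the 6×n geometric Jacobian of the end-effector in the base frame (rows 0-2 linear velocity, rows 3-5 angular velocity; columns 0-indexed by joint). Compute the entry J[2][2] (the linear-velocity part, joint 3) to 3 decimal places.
prismatic axis z_2 = (0.0000,0.0000,1.0000)
J_v[:, 2] = z_2; J_ω[:, 2] = (0,0,0)
entry J[2][2] = 1.0000

1.000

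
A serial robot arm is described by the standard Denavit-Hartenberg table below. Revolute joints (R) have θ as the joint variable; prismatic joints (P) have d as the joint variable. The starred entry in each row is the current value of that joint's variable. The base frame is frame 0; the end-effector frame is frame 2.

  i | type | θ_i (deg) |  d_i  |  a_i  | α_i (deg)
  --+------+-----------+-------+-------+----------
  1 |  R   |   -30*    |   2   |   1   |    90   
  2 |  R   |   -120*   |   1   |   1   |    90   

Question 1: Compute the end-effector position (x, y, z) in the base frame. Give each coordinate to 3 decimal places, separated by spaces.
after link 1: o_1 = (0.8660, -0.5000, 2.0000)
after link 2: o_2 = (-0.0670, -1.1160, 1.1340)

-0.067 -1.116 1.134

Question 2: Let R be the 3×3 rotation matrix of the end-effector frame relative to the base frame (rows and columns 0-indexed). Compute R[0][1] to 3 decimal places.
-0.500

End-effector y-axis (col 1 of R) = (-0.5000,-0.8660,0.0000)
R[0][1] = -0.5000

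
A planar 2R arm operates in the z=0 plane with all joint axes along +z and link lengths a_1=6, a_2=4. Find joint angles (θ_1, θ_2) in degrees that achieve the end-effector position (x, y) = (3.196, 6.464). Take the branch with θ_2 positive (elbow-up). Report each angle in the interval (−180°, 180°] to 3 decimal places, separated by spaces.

30.000 90.003

cos θ_2 = (51.9977−6²−4²)/(2·6·4) = -0.0000; θ_2 = 90.0027° (elbow-up)
β = atan2(6.4640,3.1960) = 63.6908°; ψ = atan2(4.0000,5.9998) = 33.6909°
θ_1 = β − ψ = 29.9999°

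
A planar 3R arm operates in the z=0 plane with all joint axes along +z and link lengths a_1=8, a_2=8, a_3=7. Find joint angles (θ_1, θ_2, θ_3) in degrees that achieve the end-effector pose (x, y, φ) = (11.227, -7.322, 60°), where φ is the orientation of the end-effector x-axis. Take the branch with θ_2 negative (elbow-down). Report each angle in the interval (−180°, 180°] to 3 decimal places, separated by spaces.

-44.997 -30.008 135.005

wrist centre = target − a_3·(cos φ, sin φ) = (7.7270, -13.3842)
cos θ_2 = (238.8427−8²−8²)/(2·8·8) = 0.8660; θ_2 = -30.0076° (elbow-down)
β = atan2(-13.3842,7.7270) = -60.0012°; ψ = atan2(-4.0009,14.9277) = -15.0038°
θ_1 = β − ψ = -44.9973°
θ_3 = φ − θ_1 − θ_2 = 135.0050° (wrapped to (-180°,180°])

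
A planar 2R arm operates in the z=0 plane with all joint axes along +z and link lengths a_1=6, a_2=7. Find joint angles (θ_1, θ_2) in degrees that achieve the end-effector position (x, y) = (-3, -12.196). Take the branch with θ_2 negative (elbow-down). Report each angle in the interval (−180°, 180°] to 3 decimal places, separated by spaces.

cos θ_2 = (157.7424−6²−7²)/(2·6·7) = 0.8660; θ_2 = -30.0051° (elbow-down)
β = atan2(-12.1960,-3.0000) = -103.8194°; ψ = atan2(-3.5005,12.0619) = -16.1835°
θ_1 = β − ψ = -87.6359°

-87.636 -30.005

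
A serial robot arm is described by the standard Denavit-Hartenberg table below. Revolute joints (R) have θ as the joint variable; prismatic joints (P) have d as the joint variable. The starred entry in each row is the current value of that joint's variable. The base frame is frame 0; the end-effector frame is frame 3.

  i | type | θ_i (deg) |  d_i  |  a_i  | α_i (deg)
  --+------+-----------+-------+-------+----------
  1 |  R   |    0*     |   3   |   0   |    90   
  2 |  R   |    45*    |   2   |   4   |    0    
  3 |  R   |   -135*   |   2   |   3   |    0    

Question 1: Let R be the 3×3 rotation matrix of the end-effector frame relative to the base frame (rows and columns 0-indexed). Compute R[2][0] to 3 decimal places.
-1.000

End-effector x-axis (col 0 of R) = (0.0000,-0.0000,-1.0000)
R[2][0] = -1.0000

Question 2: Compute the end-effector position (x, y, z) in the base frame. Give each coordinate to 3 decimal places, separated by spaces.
2.828 -4.000 2.828

after link 1: o_1 = (0.0000, 0.0000, 3.0000)
after link 2: o_2 = (2.8284, -2.0000, 5.8284)
after link 3: o_3 = (2.8284, -4.0000, 2.8284)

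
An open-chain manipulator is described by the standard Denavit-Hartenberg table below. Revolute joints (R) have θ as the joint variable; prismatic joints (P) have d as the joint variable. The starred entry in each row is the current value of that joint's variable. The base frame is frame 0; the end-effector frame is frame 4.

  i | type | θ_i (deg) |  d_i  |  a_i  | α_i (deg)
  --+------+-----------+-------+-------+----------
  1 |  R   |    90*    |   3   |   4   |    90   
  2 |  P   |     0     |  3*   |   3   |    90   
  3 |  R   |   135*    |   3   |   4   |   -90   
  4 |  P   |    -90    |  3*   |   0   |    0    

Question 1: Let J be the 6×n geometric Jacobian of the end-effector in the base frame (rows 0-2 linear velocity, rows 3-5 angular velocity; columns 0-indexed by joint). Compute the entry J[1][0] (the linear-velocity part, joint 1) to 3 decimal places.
3.707

axis z_0 = ẑ; lever o_n−o_0 = (3.7071,2.0503,-0.0000)
cross product → J_v[:, 0] = (-2.0503,3.7071,0.0000)
J_ω[:, 0] = z_0
entry J[1][0] = 3.7071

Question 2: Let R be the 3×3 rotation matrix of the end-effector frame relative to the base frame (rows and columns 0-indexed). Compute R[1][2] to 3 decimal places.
-0.707

End-effector z-axis (col 2 of R) = (-0.7071,-0.7071,-0.0000)
R[1][2] = -0.7071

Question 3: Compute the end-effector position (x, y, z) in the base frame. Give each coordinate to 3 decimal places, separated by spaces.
3.707 2.050 -0.000

after link 1: o_1 = (0.0000, 4.0000, 3.0000)
after link 2: o_2 = (3.0000, 7.0000, 3.0000)
after link 3: o_3 = (5.8284, 4.1716, 0.0000)
after link 4: o_4 = (3.7071, 2.0503, -0.0000)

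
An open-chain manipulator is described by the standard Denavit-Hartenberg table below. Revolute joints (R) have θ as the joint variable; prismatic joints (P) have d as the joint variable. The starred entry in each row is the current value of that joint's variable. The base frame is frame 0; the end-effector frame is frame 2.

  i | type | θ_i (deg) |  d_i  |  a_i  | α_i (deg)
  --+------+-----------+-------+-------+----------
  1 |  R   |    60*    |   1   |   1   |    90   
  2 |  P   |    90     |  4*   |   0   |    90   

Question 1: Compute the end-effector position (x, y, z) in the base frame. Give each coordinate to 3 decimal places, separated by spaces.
after link 1: o_1 = (0.5000, 0.8660, 1.0000)
after link 2: o_2 = (3.9641, -1.1340, 1.0000)

3.964 -1.134 1.000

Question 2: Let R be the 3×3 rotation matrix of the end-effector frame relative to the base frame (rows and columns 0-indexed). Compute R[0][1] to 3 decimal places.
0.866

End-effector y-axis (col 1 of R) = (0.8660,-0.5000,0.0000)
R[0][1] = 0.8660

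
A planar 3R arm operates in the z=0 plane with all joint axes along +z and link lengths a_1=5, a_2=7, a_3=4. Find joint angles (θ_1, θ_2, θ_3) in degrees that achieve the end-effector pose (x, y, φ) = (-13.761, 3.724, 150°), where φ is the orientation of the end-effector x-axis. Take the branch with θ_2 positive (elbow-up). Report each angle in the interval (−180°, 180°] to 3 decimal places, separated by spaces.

wrist centre = target − a_3·(cos φ, sin φ) = (-10.2969, 1.7240)
cos θ_2 = (108.9983−5²−7²)/(2·5·7) = 0.5000; θ_2 = 60.0016° (elbow-up)
β = atan2(1.7240,-10.2969) = 170.4952°; ψ = atan2(6.0623,8.4998) = 35.4974°
θ_1 = β − ψ = 134.9978°
θ_3 = φ − θ_1 − θ_2 = -44.9994° (wrapped to (-180°,180°])

134.998 60.002 -44.999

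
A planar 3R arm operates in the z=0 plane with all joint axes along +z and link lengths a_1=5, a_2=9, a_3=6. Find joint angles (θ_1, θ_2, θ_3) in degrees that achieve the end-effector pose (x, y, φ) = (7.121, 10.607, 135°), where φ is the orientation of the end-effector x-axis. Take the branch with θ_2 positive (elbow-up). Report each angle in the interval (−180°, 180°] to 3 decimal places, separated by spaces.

0.001 45.002 89.997

wrist centre = target − a_3·(cos φ, sin φ) = (11.3636, 6.3644)
cos θ_2 = (169.6374−5²−9²)/(2·5·9) = 0.7071; θ_2 = 45.0020° (elbow-up)
β = atan2(6.3644,11.3636) = 29.2516°; ψ = atan2(6.3642,11.3637) = 29.2507°
θ_1 = β − ψ = 0.0009°
θ_3 = φ − θ_1 − θ_2 = 89.9971° (wrapped to (-180°,180°])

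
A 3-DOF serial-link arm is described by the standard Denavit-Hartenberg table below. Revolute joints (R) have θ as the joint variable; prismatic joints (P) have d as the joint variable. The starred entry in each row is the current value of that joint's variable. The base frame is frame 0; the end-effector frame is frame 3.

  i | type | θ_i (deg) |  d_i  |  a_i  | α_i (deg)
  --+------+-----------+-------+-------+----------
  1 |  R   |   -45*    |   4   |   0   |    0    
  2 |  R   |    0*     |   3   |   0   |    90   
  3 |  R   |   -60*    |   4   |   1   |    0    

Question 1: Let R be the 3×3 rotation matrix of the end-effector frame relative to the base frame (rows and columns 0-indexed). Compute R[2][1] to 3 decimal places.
End-effector y-axis (col 1 of R) = (0.6124,-0.6124,0.5000)
R[2][1] = 0.5000

0.500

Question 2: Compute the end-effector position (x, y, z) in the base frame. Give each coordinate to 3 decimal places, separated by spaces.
-2.475 -3.182 6.134

after link 1: o_1 = (0.0000, 0.0000, 4.0000)
after link 2: o_2 = (0.0000, 0.0000, 7.0000)
after link 3: o_3 = (-2.4749, -3.1820, 6.1340)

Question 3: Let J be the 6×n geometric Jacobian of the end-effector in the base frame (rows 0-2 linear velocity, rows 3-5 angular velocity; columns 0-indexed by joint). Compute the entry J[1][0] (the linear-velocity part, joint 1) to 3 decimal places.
-2.475

axis z_0 = ẑ; lever o_n−o_0 = (-2.4749,-3.1820,6.1340)
cross product → J_v[:, 0] = (3.1820,-2.4749,0.0000)
J_ω[:, 0] = z_0
entry J[1][0] = -2.4749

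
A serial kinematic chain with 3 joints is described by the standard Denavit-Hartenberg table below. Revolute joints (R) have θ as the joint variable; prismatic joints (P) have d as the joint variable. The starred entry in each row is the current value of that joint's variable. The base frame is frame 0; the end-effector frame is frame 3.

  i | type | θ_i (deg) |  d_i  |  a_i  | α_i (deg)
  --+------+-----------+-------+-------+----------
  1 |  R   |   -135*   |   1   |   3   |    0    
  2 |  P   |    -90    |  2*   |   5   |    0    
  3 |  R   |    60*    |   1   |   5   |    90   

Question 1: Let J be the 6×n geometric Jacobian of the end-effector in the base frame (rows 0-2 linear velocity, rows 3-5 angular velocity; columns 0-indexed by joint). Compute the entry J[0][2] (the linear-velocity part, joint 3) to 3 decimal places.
axis z_2 = (0.0000,0.0000,1.0000); lever o_n−o_2 = (-4.8296,-1.2941,1.0000)
cross product → J_v[:, 2] = (1.2941,-4.8296,0.0000)
J_ω[:, 2] = z_2
entry J[0][2] = 1.2941

1.294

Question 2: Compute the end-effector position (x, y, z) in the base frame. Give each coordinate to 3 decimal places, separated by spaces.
-10.486 0.120 4.000

after link 1: o_1 = (-2.1213, -2.1213, 1.0000)
after link 2: o_2 = (-5.6569, 1.4142, 3.0000)
after link 3: o_3 = (-10.4865, 0.1201, 4.0000)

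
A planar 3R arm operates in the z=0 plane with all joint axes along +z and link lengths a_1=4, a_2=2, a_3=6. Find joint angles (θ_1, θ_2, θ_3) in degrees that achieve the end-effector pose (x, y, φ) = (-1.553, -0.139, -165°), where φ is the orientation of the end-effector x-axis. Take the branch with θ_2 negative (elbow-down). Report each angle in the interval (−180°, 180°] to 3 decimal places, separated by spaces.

44.998 -90.006 -119.992

wrist centre = target − a_3·(cos φ, sin φ) = (4.2426, 1.4139)
cos θ_2 = (19.9984−4²−2²)/(2·4·2) = -0.0001; θ_2 = -90.0056° (elbow-down)
β = atan2(1.4139,4.2426) = 18.4317°; ψ = atan2(-2.0000,3.9998) = -26.5662°
θ_1 = β − ψ = 44.9978°
θ_3 = φ − θ_1 − θ_2 = -119.9922° (wrapped to (-180°,180°])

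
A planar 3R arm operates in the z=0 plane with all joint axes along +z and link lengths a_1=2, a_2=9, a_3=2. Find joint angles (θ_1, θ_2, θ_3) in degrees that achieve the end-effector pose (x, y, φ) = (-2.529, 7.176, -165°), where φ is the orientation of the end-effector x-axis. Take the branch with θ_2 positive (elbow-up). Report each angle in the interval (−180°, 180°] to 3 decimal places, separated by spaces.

-29.990 134.990 90.000

wrist centre = target − a_3·(cos φ, sin φ) = (-0.5971, 7.6936)
cos θ_2 = (59.5487−2²−9²)/(2·2·9) = -0.7070; θ_2 = 134.9899° (elbow-up)
β = atan2(7.6936,-0.5971) = 94.4382°; ψ = atan2(6.3651,-4.3628) = 124.4280°
θ_1 = β − ψ = -29.9898°
θ_3 = φ − θ_1 − θ_2 = 90.0000° (wrapped to (-180°,180°])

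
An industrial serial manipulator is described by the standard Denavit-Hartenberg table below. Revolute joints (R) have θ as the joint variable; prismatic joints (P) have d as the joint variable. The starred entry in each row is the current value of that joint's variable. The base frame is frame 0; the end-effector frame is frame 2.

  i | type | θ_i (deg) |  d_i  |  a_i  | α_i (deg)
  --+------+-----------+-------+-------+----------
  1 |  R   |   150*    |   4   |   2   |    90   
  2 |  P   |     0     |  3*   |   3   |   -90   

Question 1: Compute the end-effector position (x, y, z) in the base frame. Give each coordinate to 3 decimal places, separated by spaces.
-2.830 5.098 4.000

after link 1: o_1 = (-1.7321, 1.0000, 4.0000)
after link 2: o_2 = (-2.8301, 5.0981, 4.0000)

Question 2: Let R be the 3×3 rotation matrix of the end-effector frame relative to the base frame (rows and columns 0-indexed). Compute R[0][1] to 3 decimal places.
End-effector y-axis (col 1 of R) = (-0.5000,-0.8660,0.0000)
R[0][1] = -0.5000

-0.500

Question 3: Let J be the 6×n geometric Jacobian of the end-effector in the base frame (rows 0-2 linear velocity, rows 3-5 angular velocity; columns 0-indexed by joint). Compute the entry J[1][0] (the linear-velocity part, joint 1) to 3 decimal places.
-2.830

axis z_0 = ẑ; lever o_n−o_0 = (-2.8301,5.0981,4.0000)
cross product → J_v[:, 0] = (-5.0981,-2.8301,0.0000)
J_ω[:, 0] = z_0
entry J[1][0] = -2.8301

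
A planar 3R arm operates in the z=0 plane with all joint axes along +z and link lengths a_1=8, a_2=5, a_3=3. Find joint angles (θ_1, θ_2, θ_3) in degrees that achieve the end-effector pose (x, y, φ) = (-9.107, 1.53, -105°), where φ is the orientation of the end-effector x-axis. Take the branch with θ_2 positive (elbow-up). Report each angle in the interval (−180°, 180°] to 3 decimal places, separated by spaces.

wrist centre = target − a_3·(cos φ, sin φ) = (-8.3305, 4.4278)
cos θ_2 = (89.0032−8²−5²)/(2·8·5) = 0.0000; θ_2 = 89.9977° (elbow-up)
β = atan2(4.4278,-8.3305) = 152.0089°; ψ = atan2(5.0000,8.0002) = 32.0047°
θ_1 = β − ψ = 120.0041°
θ_3 = φ − θ_1 − θ_2 = 44.9982° (wrapped to (-180°,180°])

120.004 89.998 44.998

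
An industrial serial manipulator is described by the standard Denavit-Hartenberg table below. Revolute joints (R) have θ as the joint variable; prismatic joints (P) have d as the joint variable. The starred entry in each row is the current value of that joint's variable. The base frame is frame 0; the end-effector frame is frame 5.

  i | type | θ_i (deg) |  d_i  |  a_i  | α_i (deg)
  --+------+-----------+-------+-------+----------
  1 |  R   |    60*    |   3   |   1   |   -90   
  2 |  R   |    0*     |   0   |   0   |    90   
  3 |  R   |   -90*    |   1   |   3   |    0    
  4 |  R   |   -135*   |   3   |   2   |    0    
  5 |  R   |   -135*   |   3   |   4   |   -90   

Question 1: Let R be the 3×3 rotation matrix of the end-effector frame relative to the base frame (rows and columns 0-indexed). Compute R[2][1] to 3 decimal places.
End-effector y-axis (col 1 of R) = (-0.0000,0.0000,-1.0000)
R[2][1] = -1.0000

-1.000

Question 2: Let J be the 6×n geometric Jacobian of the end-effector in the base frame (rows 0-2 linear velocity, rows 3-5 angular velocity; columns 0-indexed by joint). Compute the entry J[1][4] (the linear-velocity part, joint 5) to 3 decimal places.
2.000

axis z_4 = (0.0000,0.0000,1.0000); lever o_n−o_4 = (2.0000,3.4641,3.0000)
cross product → J_v[:, 4] = (-3.4641,2.0000,0.0000)
J_ω[:, 4] = z_4
entry J[1][4] = 2.0000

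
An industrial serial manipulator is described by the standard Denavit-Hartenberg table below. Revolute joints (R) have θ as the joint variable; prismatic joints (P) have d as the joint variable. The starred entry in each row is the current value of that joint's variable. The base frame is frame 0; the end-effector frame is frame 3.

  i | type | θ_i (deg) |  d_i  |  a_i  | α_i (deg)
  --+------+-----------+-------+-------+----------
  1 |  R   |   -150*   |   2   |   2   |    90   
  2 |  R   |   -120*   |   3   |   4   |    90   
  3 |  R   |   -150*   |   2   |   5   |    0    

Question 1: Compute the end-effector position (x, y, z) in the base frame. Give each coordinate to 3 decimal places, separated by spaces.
after link 1: o_1 = (-1.7321, -1.0000, 2.0000)
after link 2: o_2 = (-1.5000, 2.5981, -1.4641)
after link 3: o_3 = (-0.6250, 0.2165, 3.2859)

-0.625 0.217 3.286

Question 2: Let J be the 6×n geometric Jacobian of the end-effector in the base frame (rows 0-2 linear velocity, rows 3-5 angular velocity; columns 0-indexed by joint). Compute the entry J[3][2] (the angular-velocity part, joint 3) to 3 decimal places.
axis z_2 = (0.7500,0.4330,0.5000); lever o_n−o_2 = (0.8750,-2.3816,4.7500)
cross product → J_v[:, 2] = (3.2476,-3.1250,-2.1651)
J_ω[:, 2] = z_2
entry J[3][2] = 0.7500

0.750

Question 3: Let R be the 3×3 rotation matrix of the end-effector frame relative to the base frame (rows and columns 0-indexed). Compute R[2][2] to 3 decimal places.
0.500

End-effector z-axis (col 2 of R) = (0.7500,0.4330,0.5000)
R[2][2] = 0.5000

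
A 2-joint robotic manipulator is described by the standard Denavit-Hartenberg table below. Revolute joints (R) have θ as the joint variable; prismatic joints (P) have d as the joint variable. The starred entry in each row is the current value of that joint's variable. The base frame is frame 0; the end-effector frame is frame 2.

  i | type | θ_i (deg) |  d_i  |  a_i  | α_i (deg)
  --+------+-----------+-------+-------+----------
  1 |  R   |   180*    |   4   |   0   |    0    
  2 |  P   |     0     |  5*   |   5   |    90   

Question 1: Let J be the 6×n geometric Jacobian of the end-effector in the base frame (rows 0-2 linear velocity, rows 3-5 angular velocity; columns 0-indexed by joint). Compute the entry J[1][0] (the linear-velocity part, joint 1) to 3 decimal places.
-5.000

axis z_0 = ẑ; lever o_n−o_0 = (-5.0000,0.0000,9.0000)
cross product → J_v[:, 0] = (-0.0000,-5.0000,0.0000)
J_ω[:, 0] = z_0
entry J[1][0] = -5.0000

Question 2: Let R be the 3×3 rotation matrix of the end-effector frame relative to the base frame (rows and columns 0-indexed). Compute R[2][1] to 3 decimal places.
End-effector y-axis (col 1 of R) = (-0.0000,-0.0000,1.0000)
R[2][1] = 1.0000

1.000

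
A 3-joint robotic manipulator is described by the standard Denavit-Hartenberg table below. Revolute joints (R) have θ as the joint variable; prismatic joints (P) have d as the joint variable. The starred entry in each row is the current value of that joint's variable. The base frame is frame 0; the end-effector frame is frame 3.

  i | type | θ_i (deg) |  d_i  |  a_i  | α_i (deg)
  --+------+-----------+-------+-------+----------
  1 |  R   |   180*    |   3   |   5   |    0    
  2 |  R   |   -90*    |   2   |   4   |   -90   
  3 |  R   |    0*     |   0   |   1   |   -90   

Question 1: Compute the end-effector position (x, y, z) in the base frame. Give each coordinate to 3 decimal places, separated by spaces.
-5.000 5.000 5.000

after link 1: o_1 = (-5.0000, 0.0000, 3.0000)
after link 2: o_2 = (-5.0000, 4.0000, 5.0000)
after link 3: o_3 = (-5.0000, 5.0000, 5.0000)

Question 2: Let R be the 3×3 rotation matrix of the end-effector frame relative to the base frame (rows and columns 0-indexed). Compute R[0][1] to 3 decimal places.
1.000

End-effector y-axis (col 1 of R) = (1.0000,-0.0000,-0.0000)
R[0][1] = 1.0000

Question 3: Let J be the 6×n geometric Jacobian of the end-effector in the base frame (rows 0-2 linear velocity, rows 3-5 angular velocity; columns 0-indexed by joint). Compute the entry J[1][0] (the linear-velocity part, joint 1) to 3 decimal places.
axis z_0 = ẑ; lever o_n−o_0 = (-5.0000,5.0000,5.0000)
cross product → J_v[:, 0] = (-5.0000,-5.0000,0.0000)
J_ω[:, 0] = z_0
entry J[1][0] = -5.0000

-5.000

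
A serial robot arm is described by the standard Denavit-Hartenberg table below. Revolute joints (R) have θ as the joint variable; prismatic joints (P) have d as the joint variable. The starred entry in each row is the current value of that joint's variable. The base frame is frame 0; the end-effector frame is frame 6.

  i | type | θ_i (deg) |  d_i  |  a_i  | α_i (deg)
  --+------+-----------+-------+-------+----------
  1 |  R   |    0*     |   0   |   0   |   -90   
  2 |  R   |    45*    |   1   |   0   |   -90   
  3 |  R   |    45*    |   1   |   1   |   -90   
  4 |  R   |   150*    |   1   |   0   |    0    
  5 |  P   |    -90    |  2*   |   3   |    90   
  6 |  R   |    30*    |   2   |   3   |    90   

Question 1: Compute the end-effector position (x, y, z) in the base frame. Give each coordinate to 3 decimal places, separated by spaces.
2.529 -6.093 1.498

after link 1: o_1 = (0.0000, 0.0000, 0.0000)
after link 2: o_2 = (0.0000, 1.0000, 0.0000)
after link 3: o_3 = (-0.2071, 0.2929, -1.2071)
after link 4: o_4 = (-0.7071, -0.4142, -0.7071)
after link 5: o_5 = (0.8800, -2.8891, 1.3800)
after link 6: o_6 = (2.5294, -6.0931, 1.4983)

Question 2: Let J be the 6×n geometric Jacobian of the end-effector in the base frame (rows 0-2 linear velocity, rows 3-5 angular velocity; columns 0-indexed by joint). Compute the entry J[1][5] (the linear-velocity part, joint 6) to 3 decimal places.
-1.307

axis z_5 = (0.0795,-0.6124,-0.7866); lever o_n−o_5 = (1.6494,-3.2040,0.1183)
cross product → J_v[:, 5] = (-2.5926,-1.3068,0.7555)
J_ω[:, 5] = z_5
entry J[1][5] = -1.3068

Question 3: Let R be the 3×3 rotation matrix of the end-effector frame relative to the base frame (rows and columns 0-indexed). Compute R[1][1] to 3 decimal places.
-0.612

End-effector y-axis (col 1 of R) = (0.0795,-0.6124,-0.7866)
R[1][1] = -0.6124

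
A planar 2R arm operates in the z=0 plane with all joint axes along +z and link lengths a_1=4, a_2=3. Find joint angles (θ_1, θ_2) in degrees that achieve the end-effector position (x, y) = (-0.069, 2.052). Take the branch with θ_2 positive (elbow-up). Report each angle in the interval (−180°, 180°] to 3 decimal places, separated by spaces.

44.990 150.000

cos θ_2 = (4.2155−4²−3²)/(2·4·3) = -0.8660; θ_2 = 149.9996° (elbow-up)
β = atan2(2.0520,-0.0690) = 91.9259°; ψ = atan2(1.5000,1.4019) = 46.9358°
θ_1 = β − ψ = 44.9901°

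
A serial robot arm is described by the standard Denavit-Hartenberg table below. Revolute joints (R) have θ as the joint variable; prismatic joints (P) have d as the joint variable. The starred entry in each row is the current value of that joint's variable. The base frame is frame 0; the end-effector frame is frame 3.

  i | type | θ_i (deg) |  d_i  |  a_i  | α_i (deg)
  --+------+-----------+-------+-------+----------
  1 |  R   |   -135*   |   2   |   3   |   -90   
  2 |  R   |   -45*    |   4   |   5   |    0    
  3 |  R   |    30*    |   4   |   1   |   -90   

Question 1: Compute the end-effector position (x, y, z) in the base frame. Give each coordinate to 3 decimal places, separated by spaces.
0.353 -10.961 5.794

after link 1: o_1 = (-2.1213, -2.1213, 2.0000)
after link 2: o_2 = (-1.7929, -7.4497, 5.5355)
after link 3: o_3 = (0.3525, -10.9612, 5.7944)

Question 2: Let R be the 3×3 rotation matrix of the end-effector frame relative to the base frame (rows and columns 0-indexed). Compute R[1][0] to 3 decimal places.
-0.683

End-effector x-axis (col 0 of R) = (-0.6830,-0.6830,0.2588)
R[1][0] = -0.6830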